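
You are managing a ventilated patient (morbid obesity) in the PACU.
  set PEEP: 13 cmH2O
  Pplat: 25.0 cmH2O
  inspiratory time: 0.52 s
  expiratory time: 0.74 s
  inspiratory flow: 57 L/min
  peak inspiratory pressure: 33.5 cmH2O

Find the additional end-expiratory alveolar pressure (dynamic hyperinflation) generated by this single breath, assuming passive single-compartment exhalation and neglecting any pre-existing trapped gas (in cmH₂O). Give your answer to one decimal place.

Flow: 57 L/min ÷ 60 = 0.95 L/s.
Vt = flow × Ti = 0.95 L/s × 0.52 s × 1000 mL/L = 494.0 mL.
R = (PIP − Pplat)/V̇ = (33.5 − 25.0) / 0.95 = 8.5/0.95 = 8.947 cmH2O·s/L.
C = Vt/(Pplat − PEEP) = 494.0 / (25.0 − 13) = 494.0/12.0 = 41.167 mL/cmH2O.
τ = R × C = 8.947 × 0.04117 L/cmH2O = 0.3683 s.
Fraction remaining = e^(−Te/τ) = e^(−0.74/0.3683) = 0.1341; trapped volume = 494.0 × 0.1341 = 66.245 mL.
Additional alveolar pressure from trapping ≈ V_trapped / C = 66.245 / 41.167 = 1.609 cmH2O.

1.6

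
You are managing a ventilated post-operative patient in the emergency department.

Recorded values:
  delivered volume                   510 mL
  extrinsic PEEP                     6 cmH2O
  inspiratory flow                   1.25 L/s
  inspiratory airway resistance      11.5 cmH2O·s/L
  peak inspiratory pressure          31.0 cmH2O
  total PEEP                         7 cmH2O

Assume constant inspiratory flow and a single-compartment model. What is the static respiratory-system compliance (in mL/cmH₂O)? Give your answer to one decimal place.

53.0

Total PEEP = 7 cmH2O (set 6 + intrinsic 1); this is the baseline alveolar pressure.
Equation of motion (constant flow): PIP = Vt/C + R·V̇ + PEEP.
Vt/C = PIP − R·V̇ − PEEP = 31.0 − 11.5×1.25 − 7 = 31.0 − 14.375 − 7 = 9.625 cmH2O.
C = Vt / 9.625 = 510 / 9.625 = 52.987 mL/cmH2O.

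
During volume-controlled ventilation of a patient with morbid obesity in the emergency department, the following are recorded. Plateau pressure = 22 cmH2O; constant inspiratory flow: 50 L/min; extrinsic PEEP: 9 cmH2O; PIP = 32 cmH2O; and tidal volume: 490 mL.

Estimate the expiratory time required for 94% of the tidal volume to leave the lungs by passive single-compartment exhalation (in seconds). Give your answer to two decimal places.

1.27

Flow: 50 L/min ÷ 60 = 0.8333 L/s.
R = (PIP − Pplat)/V̇ = (32 − 22) / 0.8333 = 10.0/0.8333 = 12.0 cmH2O·s/L.
C = Vt/(Pplat − PEEP) = 490.0 / (22 − 9) = 490.0/13.0 = 37.692 mL/cmH2O.
τ = R × C = 12.0 × 0.03769 L/cmH2O = 0.4523 s.
t = −τ·ln(1 − 0.94) = −0.4523·ln(0.06) = 1.273 s.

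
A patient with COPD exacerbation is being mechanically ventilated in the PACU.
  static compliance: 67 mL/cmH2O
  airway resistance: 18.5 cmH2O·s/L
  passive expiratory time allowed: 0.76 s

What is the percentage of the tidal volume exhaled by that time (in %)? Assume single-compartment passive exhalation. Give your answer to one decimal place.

τ = R × C = 18.5 × 67 mL/cmH2O = 18.5 × 0.067 L/cmH2O = 1.24 s.
Passive exhalation: V(t)/V₀ = e^(−t/τ) = e^(−0.76/1.24) = 0.5418.
Fraction exhaled = 1 − 0.5418 = 0.4582 → 45.82%.

45.8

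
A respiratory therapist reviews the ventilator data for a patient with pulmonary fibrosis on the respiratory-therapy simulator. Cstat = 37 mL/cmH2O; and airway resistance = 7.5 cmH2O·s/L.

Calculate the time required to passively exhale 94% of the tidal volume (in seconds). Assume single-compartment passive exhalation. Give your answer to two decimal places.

τ = R × C = 7.5 × 37 mL/cmH2O = 7.5 × 0.037 L/cmH2O = 0.2775 s.
Exhaled fraction f = 1 − e^(−t/τ) → t = −τ·ln(1 − f) = −0.2775·ln(0.06) = 0.7807 s.

0.78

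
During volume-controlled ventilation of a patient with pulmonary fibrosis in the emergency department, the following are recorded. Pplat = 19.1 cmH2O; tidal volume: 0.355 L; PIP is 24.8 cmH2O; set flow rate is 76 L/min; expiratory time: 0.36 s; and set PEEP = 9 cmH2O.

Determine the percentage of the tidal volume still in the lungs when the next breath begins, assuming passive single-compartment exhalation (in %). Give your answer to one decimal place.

Flow: 76 L/min ÷ 60 = 1.2667 L/s.
R = (PIP − Pplat)/V̇ = (24.8 − 19.1) / 1.2667 = 5.7/1.2667 = 4.5 cmH2O·s/L.
C = Vt/(Pplat − PEEP) = 355.0 / (19.1 − 9) = 355.0/10.1 = 35.149 mL/cmH2O.
τ = R × C = 4.5 × 0.03515 L/cmH2O = 0.1582 s.
Fraction remaining at end-expiration = e^(−Te/τ) = e^(−0.36/0.1582) = 0.1027 → 10.27%.

10.3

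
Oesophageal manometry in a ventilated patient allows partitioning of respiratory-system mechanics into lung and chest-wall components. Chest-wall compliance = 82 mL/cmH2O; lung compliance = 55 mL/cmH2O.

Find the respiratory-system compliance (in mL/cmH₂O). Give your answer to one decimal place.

Lung and chest wall are elastances in series: 1/Crs = 1/CL + 1/Ccw.
1/Crs = 1/55 + 1/82 = 0.03038.
Crs = 32.916 mL/cmH2O.

32.9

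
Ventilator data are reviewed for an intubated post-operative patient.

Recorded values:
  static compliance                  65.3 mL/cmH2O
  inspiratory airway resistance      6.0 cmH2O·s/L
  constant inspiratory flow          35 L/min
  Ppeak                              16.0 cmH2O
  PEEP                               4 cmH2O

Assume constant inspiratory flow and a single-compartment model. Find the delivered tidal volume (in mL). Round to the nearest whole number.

555

Flow: 35 L/min ÷ 60 = 0.5833 L/s.
Equation of motion (constant flow): PIP = Vt/C + R·V̇ + PEEP.
Vt/C = PIP − R·V̇ − PEEP = 16.0 − 3.5 − 4 = 8.5 cmH2O.
Vt = C × 8.5 = 65.3 × 8.5 = 555.05 mL.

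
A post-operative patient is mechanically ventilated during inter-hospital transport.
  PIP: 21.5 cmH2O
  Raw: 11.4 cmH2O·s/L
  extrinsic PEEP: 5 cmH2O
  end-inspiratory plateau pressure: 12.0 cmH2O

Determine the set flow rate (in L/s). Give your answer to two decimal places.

flow = (PIP − Pplat) / Raw = 9.5 / 11.4 = 0.8333 L/s.

0.83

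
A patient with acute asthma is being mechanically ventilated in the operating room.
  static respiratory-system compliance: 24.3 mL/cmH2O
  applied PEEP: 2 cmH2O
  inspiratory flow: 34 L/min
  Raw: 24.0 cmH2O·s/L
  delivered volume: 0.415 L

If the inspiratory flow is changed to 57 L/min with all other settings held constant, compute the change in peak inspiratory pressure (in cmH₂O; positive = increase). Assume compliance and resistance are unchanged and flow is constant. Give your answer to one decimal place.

Flow: 34 L/min ÷ 60 = 0.5667 L/s.
New flow: 57 L/min ÷ 60 = 0.95 L/s.
PIP = Vt/C + R·V̇ + PEEP (constant-flow equation of motion).
Only the resistive term changes: ΔPIP = R × ΔV̇ = 24.0 × (0.95 − 0.5667) = 24.0 × 0.3833 = 9.199 cmH2O.

9.2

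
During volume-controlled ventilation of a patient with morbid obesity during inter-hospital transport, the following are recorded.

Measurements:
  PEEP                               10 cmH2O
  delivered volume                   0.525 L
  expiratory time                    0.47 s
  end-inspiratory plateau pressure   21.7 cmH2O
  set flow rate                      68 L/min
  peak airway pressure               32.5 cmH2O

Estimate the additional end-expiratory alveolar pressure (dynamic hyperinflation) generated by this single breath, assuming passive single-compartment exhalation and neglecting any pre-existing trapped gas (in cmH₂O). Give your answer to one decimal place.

3.9

Flow: 68 L/min ÷ 60 = 1.1333 L/s.
R = (PIP − Pplat)/V̇ = (32.5 − 21.7) / 1.1333 = 10.8/1.1333 = 9.53 cmH2O·s/L.
C = Vt/(Pplat − PEEP) = 525.0 / (21.7 − 10) = 525.0/11.7 = 44.872 mL/cmH2O.
τ = R × C = 9.53 × 0.04487 L/cmH2O = 0.4276 s.
Fraction remaining = e^(−Te/τ) = e^(−0.47/0.4276) = 0.3332; trapped volume = 525.0 × 0.3332 = 174.93 mL.
Additional alveolar pressure from trapping ≈ V_trapped / C = 174.93 / 44.872 = 3.898 cmH2O.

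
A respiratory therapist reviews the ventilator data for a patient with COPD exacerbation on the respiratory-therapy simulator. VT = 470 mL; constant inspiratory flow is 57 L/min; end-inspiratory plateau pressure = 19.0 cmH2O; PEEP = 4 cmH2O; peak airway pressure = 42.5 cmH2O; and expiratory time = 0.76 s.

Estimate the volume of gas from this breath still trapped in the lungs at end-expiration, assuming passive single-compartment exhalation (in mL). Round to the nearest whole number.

176

Flow: 57 L/min ÷ 60 = 0.95 L/s.
R = (PIP − Pplat)/V̇ = (42.5 − 19.0) / 0.95 = 23.5/0.95 = 24.737 cmH2O·s/L.
C = Vt/(Pplat − PEEP) = 470.0 / (19.0 − 4) = 470.0/15.0 = 31.333 mL/cmH2O.
τ = R × C = 24.737 × 0.03133 L/cmH2O = 0.775 s.
Fraction remaining = e^(−Te/τ) = e^(−0.76/0.775) = 0.3751.
Trapped volume = 470.0 × 0.3751 = 176.3 mL.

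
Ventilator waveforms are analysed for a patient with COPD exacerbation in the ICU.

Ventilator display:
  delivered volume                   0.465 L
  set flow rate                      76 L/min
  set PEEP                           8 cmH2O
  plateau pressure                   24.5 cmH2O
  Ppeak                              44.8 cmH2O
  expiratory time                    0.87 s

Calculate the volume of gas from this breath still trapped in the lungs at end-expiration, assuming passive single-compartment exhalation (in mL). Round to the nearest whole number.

68

Flow: 76 L/min ÷ 60 = 1.2667 L/s.
R = (PIP − Pplat)/V̇ = (44.8 − 24.5) / 1.2667 = 20.3/1.2667 = 16.026 cmH2O·s/L.
C = Vt/(Pplat − PEEP) = 465.0 / (24.5 − 8) = 465.0/16.5 = 28.182 mL/cmH2O.
τ = R × C = 16.026 × 0.02818 L/cmH2O = 0.4516 s.
Fraction remaining = e^(−Te/τ) = e^(−0.87/0.4516) = 0.1457.
Trapped volume = 465.0 × 0.1457 = 67.751 mL.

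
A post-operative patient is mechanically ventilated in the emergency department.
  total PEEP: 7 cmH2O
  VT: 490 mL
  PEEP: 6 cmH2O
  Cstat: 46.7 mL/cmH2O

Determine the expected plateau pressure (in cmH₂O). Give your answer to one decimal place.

17.5

End-expiratory occlusion gives total PEEP = 7 cmH2O (intrinsic PEEP = 7 − 6 = 1). Use total PEEP for the elastic gradient.
Pplat = PEEPtotal + Vt / Cstat = 7 + 490 / 46.7 = 7 + 10.493 = 17.493 cmH2O.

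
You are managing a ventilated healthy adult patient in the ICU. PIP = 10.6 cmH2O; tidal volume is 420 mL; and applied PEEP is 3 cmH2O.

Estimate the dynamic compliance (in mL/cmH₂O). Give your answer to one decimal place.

Dynamic compliance = Vt / (PIP − PEEP) = 420 / (10.6 − 3) = 420 / 7.6 = 55.263 mL/cmH2O.

55.3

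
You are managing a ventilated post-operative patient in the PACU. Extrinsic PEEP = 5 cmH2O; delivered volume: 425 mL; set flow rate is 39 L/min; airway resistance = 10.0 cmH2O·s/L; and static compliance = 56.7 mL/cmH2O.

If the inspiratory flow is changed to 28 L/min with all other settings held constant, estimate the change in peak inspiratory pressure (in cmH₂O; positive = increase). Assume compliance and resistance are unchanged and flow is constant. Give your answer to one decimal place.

-1.8

Flow: 39 L/min ÷ 60 = 0.65 L/s.
New flow: 28 L/min ÷ 60 = 0.4667 L/s.
PIP = Vt/C + R·V̇ + PEEP (constant-flow equation of motion).
Only the resistive term changes: ΔPIP = R × ΔV̇ = 10.0 × (0.4667 − 0.65) = 10.0 × -0.1833 = -1.833 cmH2O.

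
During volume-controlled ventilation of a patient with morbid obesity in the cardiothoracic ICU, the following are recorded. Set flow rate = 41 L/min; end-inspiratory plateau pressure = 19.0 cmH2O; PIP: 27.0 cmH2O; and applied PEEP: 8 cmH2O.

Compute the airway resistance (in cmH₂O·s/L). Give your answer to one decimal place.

11.7

Flow: 41 L/min ÷ 60 = 0.6833 L/s.
Raw = (PIP − Pplat) / flow = (27.0 − 19.0) / 0.6833 = 8.0 / 0.6833 = 11.708 cmH2O·s/L.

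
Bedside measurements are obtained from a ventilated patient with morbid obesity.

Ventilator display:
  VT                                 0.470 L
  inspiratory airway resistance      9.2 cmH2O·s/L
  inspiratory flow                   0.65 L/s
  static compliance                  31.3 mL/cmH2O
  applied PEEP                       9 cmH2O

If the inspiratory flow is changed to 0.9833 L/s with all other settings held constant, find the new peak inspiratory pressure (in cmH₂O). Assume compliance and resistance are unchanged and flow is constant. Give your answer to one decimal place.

PIP = Vt/C + R·V̇ + PEEP (constant-flow equation of motion).
Only the resistive term changes: ΔPIP = R × ΔV̇ = 9.2 × (0.9833 − 0.65) = 9.2 × 0.3333 = 3.066 cmH2O.
Original PIP = 470/31.3 + 9.2×0.65 + 9 = 29.996 cmH2O; new PIP = 29.996 + (3.066) = 33.062 cmH2O.

33.1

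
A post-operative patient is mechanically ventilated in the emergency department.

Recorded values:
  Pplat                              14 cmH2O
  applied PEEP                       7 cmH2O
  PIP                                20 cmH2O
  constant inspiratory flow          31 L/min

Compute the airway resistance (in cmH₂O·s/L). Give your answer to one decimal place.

11.6

Flow: 31 L/min ÷ 60 = 0.5167 L/s.
Raw = (PIP − Pplat) / flow = (20 − 14) / 0.5167 = 6.0 / 0.5167 = 11.612 cmH2O·s/L.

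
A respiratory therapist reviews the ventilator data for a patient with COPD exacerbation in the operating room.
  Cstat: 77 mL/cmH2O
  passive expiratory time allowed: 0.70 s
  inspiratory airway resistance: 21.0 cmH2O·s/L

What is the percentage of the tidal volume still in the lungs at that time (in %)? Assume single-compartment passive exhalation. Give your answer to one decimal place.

τ = R × C = 21.0 × 77 mL/cmH2O = 21.0 × 0.077 L/cmH2O = 1.617 s.
Passive exhalation: V(t)/V₀ = e^(−t/τ) = e^(−0.70/1.617) = 0.6486.
Fraction remaining = 0.6486 → 64.86%.

64.9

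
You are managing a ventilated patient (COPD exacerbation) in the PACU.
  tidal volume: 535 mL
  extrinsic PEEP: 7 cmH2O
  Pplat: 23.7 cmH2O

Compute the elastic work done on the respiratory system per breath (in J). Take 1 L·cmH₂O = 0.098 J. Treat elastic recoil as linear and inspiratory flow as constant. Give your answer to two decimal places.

Elastic work ≈ ½ × (Pplat − PEEP) × Vt = 0.5 × (23.7 − 7) × 0.535 L = 0.5 × 16.7 × 0.535 = 4.467 L·cmH2O.
× 0.098 J/(L·cmH2O) → 0.4378 J.

0.44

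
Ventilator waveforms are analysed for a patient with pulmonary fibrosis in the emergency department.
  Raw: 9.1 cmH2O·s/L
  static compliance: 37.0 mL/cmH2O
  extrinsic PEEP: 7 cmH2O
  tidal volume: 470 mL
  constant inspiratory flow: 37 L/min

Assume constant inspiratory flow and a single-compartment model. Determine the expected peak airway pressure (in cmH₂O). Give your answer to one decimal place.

Flow: 37 L/min ÷ 60 = 0.6167 L/s.
Equation of motion (constant flow): PIP = Vt/C + R·V̇ + PEEP.
PIP = 470/37.0 + 9.1×0.6167 + 7 = 12.703 + 5.612 + 7 = 25.315 cmH2O.

25.3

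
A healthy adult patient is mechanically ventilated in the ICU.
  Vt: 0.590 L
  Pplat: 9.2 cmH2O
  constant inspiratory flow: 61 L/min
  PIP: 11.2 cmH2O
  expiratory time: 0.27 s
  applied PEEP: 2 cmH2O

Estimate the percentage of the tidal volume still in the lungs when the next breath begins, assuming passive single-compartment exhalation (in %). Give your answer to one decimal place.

18.7

Flow: 61 L/min ÷ 60 = 1.0167 L/s.
R = (PIP − Pplat)/V̇ = (11.2 − 9.2) / 1.0167 = 2.0/1.0167 = 1.967 cmH2O·s/L.
C = Vt/(Pplat − PEEP) = 590.0 / (9.2 − 2) = 590.0/7.2 = 81.944 mL/cmH2O.
τ = R × C = 1.967 × 0.08194 L/cmH2O = 0.1612 s.
Fraction remaining at end-expiration = e^(−Te/τ) = e^(−0.27/0.1612) = 0.1873 → 18.73%.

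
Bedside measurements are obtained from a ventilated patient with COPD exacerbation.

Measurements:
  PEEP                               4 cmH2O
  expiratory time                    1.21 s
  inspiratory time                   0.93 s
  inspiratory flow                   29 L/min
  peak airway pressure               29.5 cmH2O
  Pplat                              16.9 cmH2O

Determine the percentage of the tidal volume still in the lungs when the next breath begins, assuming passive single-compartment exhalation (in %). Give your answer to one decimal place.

Flow: 29 L/min ÷ 60 = 0.4833 L/s.
Vt = flow × Ti = 0.4833 L/s × 0.93 s × 1000 mL/L = 449.47 mL.
R = (PIP − Pplat)/V̇ = (29.5 − 16.9) / 0.4833 = 12.6/0.4833 = 26.071 cmH2O·s/L.
C = Vt/(Pplat − PEEP) = 449.47 / (16.9 − 4) = 449.47/12.9 = 34.843 mL/cmH2O.
τ = R × C = 26.071 × 0.03484 L/cmH2O = 0.9083 s.
Fraction remaining at end-expiration = e^(−Te/τ) = e^(−1.21/0.9083) = 0.2639 → 26.39%.

26.4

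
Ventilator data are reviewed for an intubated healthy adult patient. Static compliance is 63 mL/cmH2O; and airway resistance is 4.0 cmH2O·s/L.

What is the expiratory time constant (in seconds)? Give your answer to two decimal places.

0.25

τ = R × C = 4.0 × 63 mL/cmH2O = 4.0 × 0.063 L/cmH2O = 0.252 s.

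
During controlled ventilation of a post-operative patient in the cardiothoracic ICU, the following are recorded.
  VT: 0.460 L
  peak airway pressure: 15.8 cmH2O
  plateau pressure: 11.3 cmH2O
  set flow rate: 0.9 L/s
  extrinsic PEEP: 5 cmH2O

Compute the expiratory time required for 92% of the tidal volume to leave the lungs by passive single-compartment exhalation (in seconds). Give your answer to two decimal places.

R = (PIP − Pplat)/V̇ = (15.8 − 11.3) / 0.9 = 4.5/0.9 = 5.0 cmH2O·s/L.
C = Vt/(Pplat − PEEP) = 460.0 / (11.3 − 5) = 460.0/6.3 = 73.016 mL/cmH2O.
τ = R × C = 5.0 × 0.07302 L/cmH2O = 0.3651 s.
t = −τ·ln(1 − 0.92) = −0.3651·ln(0.08) = 0.9221 s.

0.92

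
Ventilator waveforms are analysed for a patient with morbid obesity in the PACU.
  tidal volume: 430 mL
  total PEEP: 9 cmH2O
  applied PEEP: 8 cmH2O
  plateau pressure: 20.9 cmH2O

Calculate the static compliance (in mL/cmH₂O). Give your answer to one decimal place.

36.1

End-expiratory occlusion gives total PEEP = 9 cmH2O (intrinsic PEEP = 9 − 8 = 1). Use total PEEP for the elastic gradient.
Cstat = Vt / (Pplat − PEEPtotal) = 430 / (20.9 − 9) = 430 / 11.9 = 36.134 mL/cmH2O.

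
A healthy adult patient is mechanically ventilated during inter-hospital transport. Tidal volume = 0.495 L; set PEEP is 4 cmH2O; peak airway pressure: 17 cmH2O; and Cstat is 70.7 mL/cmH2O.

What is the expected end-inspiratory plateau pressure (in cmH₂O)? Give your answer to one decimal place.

11.0

Pplat = PEEP + Vt / Cstat = 4 + 495 / 70.7 = 4 + 7.001 = 11.001 cmH2O.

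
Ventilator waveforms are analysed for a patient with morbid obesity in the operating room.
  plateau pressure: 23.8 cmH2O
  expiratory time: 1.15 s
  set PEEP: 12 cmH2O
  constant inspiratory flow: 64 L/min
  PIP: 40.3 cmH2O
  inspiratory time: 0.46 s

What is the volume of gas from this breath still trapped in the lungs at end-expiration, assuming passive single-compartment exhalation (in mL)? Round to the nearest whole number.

Flow: 64 L/min ÷ 60 = 1.0667 L/s.
Vt = flow × Ti = 1.0667 L/s × 0.46 s × 1000 mL/L = 490.68 mL.
R = (PIP − Pplat)/V̇ = (40.3 − 23.8) / 1.0667 = 16.5/1.0667 = 15.468 cmH2O·s/L.
C = Vt/(Pplat − PEEP) = 490.68 / (23.8 − 12) = 490.68/11.8 = 41.583 mL/cmH2O.
τ = R × C = 15.468 × 0.04158 L/cmH2O = 0.6432 s.
Fraction remaining = e^(−Te/τ) = e^(−1.15/0.6432) = 0.1673.
Trapped volume = 490.68 × 0.1673 = 82.091 mL.

82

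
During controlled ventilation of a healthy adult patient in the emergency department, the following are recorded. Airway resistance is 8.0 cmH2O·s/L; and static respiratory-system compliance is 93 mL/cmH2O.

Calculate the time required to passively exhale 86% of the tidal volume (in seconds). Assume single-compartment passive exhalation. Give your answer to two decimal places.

τ = R × C = 8.0 × 93 mL/cmH2O = 8.0 × 0.093 L/cmH2O = 0.744 s.
Exhaled fraction f = 1 − e^(−t/τ) → t = −τ·ln(1 − f) = −0.744·ln(0.14) = 1.463 s.

1.46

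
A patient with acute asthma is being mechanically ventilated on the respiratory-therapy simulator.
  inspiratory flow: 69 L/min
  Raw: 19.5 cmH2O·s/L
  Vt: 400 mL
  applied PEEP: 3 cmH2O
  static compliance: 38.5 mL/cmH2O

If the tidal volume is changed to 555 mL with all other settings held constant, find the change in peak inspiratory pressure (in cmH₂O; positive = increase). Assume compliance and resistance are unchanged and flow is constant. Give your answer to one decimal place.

4.0

PIP = Vt/C + R·V̇ + PEEP (constant-flow equation of motion).
Only the elastic term changes: ΔPIP = ΔVt / C = (555 − 400) / 38.5 = 4.026 cmH2O.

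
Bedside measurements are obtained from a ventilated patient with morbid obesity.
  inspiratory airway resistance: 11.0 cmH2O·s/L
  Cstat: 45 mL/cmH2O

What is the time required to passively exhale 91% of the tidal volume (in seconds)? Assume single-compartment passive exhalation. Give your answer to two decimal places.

1.19

τ = R × C = 11.0 × 45 mL/cmH2O = 11.0 × 0.045 L/cmH2O = 0.495 s.
Exhaled fraction f = 1 − e^(−t/τ) → t = −τ·ln(1 − f) = −0.495·ln(0.09) = 1.192 s.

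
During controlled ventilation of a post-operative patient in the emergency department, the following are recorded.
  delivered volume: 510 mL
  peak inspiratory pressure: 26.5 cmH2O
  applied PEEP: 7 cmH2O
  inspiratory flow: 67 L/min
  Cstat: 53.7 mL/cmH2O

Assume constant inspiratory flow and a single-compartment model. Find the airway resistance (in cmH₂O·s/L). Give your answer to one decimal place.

9.0

Flow: 67 L/min ÷ 60 = 1.1167 L/s.
Equation of motion (constant flow): PIP = Vt/C + R·V̇ + PEEP.
R·V̇ = PIP − Vt/C − PEEP = 26.5 − 510/53.7 − 7 = 26.5 − 9.497 − 7 = 10.003 cmH2O.
R = 10.003 / 1.1167 = 8.958 cmH2O·s/L.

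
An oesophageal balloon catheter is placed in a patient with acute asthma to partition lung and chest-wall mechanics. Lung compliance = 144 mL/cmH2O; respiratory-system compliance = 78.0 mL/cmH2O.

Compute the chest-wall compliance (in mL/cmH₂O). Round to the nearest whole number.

1/Ccw = 1/Crs − 1/CL.
1/Ccw = 1/78.0 − 1/144 = 0.005876.
Ccw = 170.18 mL/cmH2O.

170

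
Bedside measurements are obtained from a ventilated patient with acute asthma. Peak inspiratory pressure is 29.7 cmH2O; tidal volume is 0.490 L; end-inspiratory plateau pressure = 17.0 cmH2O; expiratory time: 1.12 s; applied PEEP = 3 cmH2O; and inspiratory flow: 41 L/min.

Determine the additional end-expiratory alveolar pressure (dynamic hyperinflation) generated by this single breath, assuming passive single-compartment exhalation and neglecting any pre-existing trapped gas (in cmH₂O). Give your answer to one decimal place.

Flow: 41 L/min ÷ 60 = 0.6833 L/s.
R = (PIP − Pplat)/V̇ = (29.7 − 17.0) / 0.6833 = 12.7/0.6833 = 18.586 cmH2O·s/L.
C = Vt/(Pplat − PEEP) = 490.0 / (17.0 − 3) = 490.0/14.0 = 35.0 mL/cmH2O.
τ = R × C = 18.586 × 0.035 L/cmH2O = 0.6505 s.
Fraction remaining = e^(−Te/τ) = e^(−1.12/0.6505) = 0.1788; trapped volume = 490.0 × 0.1788 = 87.612 mL.
Additional alveolar pressure from trapping ≈ V_trapped / C = 87.612 / 35.0 = 2.503 cmH2O.

2.5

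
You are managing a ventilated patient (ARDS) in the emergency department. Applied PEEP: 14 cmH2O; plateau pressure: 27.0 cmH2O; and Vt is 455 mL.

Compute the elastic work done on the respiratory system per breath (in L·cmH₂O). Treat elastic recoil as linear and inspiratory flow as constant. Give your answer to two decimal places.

2.96

Elastic work ≈ ½ × (Pplat − PEEP) × Vt = 0.5 × (27.0 − 14) × 0.455 L = 0.5 × 13.0 × 0.455 = 2.958 L·cmH2O.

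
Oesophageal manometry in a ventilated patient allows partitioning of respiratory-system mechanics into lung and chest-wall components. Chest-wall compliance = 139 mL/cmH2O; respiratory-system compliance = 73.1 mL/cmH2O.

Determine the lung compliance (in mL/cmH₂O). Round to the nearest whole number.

1/CL = 1/Crs − 1/Ccw.
1/CL = 1/73.1 − 1/139 = 0.006486.
CL = 154.18 mL/cmH2O.

154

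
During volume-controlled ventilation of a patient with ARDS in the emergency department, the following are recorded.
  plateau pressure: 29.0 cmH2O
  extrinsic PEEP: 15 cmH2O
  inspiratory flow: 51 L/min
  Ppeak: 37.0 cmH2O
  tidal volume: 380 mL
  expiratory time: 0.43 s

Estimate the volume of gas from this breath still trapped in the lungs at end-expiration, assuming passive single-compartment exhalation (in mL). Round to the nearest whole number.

Flow: 51 L/min ÷ 60 = 0.85 L/s.
R = (PIP − Pplat)/V̇ = (37.0 − 29.0) / 0.85 = 8.0/0.85 = 9.412 cmH2O·s/L.
C = Vt/(Pplat − PEEP) = 380.0 / (29.0 − 15) = 380.0/14.0 = 27.143 mL/cmH2O.
τ = R × C = 9.412 × 0.02714 L/cmH2O = 0.2554 s.
Fraction remaining = e^(−Te/τ) = e^(−0.43/0.2554) = 0.1857.
Trapped volume = 380.0 × 0.1857 = 70.566 mL.

71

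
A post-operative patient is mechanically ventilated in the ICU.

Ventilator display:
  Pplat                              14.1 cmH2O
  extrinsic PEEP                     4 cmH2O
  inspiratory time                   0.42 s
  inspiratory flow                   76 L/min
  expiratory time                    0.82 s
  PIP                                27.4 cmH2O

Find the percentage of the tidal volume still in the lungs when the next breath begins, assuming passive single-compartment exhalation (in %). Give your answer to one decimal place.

22.7

Flow: 76 L/min ÷ 60 = 1.2667 L/s.
Vt = flow × Ti = 1.2667 L/s × 0.42 s × 1000 mL/L = 532.01 mL.
R = (PIP − Pplat)/V̇ = (27.4 − 14.1) / 1.2667 = 13.3/1.2667 = 10.5 cmH2O·s/L.
C = Vt/(Pplat − PEEP) = 532.01 / (14.1 − 4) = 532.01/10.1 = 52.674 mL/cmH2O.
τ = R × C = 10.5 × 0.05267 L/cmH2O = 0.553 s.
Fraction remaining at end-expiration = e^(−Te/τ) = e^(−0.82/0.553) = 0.227 → 22.7%.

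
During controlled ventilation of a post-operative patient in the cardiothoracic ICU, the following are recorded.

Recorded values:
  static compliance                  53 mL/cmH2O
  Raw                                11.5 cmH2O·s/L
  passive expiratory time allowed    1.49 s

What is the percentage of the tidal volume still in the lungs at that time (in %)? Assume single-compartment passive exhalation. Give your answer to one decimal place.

8.7

τ = R × C = 11.5 × 53 mL/cmH2O = 11.5 × 0.053 L/cmH2O = 0.6095 s.
Passive exhalation: V(t)/V₀ = e^(−t/τ) = e^(−1.49/0.6095) = 0.08676.
Fraction remaining = 0.08676 → 8.676%.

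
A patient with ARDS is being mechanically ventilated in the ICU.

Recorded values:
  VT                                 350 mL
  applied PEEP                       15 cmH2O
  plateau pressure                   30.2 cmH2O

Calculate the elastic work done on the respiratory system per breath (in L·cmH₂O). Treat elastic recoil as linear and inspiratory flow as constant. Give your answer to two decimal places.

Elastic work ≈ ½ × (Pplat − PEEP) × Vt = 0.5 × (30.2 − 15) × 0.350 L = 0.5 × 15.2 × 0.350 = 2.66 L·cmH2O.

2.66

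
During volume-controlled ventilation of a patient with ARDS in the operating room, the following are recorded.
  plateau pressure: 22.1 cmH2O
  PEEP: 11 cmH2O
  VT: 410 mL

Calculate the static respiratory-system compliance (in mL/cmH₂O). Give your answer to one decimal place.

Cstat = Vt / (Pplat − PEEP) = 410 / (22.1 − 11) = 410 / 11.1 = 36.937 mL/cmH2O.

36.9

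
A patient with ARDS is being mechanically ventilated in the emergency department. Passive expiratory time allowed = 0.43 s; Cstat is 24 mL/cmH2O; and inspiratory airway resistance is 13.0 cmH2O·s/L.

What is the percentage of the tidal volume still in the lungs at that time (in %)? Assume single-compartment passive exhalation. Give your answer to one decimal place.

τ = R × C = 13.0 × 24 mL/cmH2O = 13.0 × 0.024 L/cmH2O = 0.312 s.
Passive exhalation: V(t)/V₀ = e^(−t/τ) = e^(−0.43/0.312) = 0.252.
Fraction remaining = 0.252 → 25.2%.

25.2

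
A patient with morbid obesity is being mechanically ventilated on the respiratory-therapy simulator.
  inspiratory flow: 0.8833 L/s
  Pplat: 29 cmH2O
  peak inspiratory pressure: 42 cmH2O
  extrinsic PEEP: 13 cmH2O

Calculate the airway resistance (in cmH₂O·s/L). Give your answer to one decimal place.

14.7

Raw = (PIP − Pplat) / flow = (42 − 29) / 0.8833 = 13.0 / 0.8833 = 14.718 cmH2O·s/L.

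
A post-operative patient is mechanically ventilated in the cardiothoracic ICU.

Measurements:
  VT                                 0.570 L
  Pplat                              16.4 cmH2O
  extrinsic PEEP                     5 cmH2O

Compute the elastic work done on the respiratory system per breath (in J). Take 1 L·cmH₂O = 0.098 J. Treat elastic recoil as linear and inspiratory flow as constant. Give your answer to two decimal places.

Elastic work ≈ ½ × (Pplat − PEEP) × Vt = 0.5 × (16.4 − 5) × 0.570 L = 0.5 × 11.4 × 0.570 = 3.249 L·cmH2O.
× 0.098 J/(L·cmH2O) → 0.3184 J.

0.32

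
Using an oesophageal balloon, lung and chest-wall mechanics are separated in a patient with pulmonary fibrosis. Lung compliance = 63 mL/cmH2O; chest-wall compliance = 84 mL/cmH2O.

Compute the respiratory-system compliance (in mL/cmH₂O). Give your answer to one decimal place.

Lung and chest wall are elastances in series: 1/Crs = 1/CL + 1/Ccw.
1/Crs = 1/63 + 1/84 = 0.02778.
Crs = 35.997 mL/cmH2O.

36.0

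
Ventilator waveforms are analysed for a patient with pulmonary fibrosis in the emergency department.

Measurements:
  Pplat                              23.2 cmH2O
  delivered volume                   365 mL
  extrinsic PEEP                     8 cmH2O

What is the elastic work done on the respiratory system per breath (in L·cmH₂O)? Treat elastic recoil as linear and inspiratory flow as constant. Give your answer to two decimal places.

Elastic work ≈ ½ × (Pplat − PEEP) × Vt = 0.5 × (23.2 − 8) × 0.365 L = 0.5 × 15.2 × 0.365 = 2.774 L·cmH2O.

2.77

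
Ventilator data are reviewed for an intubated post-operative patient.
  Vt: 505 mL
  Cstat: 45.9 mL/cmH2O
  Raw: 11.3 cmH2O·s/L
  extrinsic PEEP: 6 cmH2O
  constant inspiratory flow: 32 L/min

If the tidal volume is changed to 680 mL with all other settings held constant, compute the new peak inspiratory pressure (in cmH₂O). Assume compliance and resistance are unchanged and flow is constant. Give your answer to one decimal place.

Flow: 32 L/min ÷ 60 = 0.5333 L/s.
PIP = Vt/C + R·V̇ + PEEP (constant-flow equation of motion).
Only the elastic term changes: ΔPIP = ΔVt / C = (680 − 505) / 45.9 = 3.813 cmH2O.
Original PIP = 505/45.9 + 11.3×0.5333 + 6 = 23.028 cmH2O; new PIP = 23.028 + (3.813) = 26.841 cmH2O.

26.8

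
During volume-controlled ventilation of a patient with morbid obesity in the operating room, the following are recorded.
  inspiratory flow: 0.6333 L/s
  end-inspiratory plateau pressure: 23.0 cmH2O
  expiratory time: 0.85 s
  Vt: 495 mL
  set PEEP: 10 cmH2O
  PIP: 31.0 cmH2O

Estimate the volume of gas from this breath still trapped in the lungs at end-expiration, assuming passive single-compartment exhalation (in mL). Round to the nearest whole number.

85

R = (PIP − Pplat)/V̇ = (31.0 − 23.0) / 0.6333 = 8.0/0.6333 = 12.632 cmH2O·s/L.
C = Vt/(Pplat − PEEP) = 495.0 / (23.0 − 10) = 495.0/13.0 = 38.077 mL/cmH2O.
τ = R × C = 12.632 × 0.03808 L/cmH2O = 0.481 s.
Fraction remaining = e^(−Te/τ) = e^(−0.85/0.481) = 0.1708.
Trapped volume = 495.0 × 0.1708 = 84.546 mL.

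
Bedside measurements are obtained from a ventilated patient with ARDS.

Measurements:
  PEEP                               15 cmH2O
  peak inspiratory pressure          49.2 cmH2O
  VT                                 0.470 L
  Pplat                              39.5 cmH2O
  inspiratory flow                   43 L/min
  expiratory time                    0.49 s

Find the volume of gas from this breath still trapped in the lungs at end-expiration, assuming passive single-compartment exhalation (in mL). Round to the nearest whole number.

Flow: 43 L/min ÷ 60 = 0.7167 L/s.
R = (PIP − Pplat)/V̇ = (49.2 − 39.5) / 0.7167 = 9.7/0.7167 = 13.534 cmH2O·s/L.
C = Vt/(Pplat − PEEP) = 470.0 / (39.5 − 15) = 470.0/24.5 = 19.184 mL/cmH2O.
τ = R × C = 13.534 × 0.01918 L/cmH2O = 0.2596 s.
Fraction remaining = e^(−Te/τ) = e^(−0.49/0.2596) = 0.1514.
Trapped volume = 470.0 × 0.1514 = 71.158 mL.

71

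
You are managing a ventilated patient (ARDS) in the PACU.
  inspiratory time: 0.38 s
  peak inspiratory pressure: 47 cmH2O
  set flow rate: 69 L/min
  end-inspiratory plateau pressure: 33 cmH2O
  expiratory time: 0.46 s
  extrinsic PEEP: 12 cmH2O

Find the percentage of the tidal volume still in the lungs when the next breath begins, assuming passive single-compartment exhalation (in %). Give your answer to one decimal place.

16.3

Flow: 69 L/min ÷ 60 = 1.15 L/s.
Vt = flow × Ti = 1.15 L/s × 0.38 s × 1000 mL/L = 437.0 mL.
R = (PIP − Pplat)/V̇ = (47 − 33) / 1.15 = 14.0/1.15 = 12.174 cmH2O·s/L.
C = Vt/(Pplat − PEEP) = 437.0 / (33 − 12) = 437.0/21.0 = 20.81 mL/cmH2O.
τ = R × C = 12.174 × 0.02081 L/cmH2O = 0.2533 s.
Fraction remaining at end-expiration = e^(−Te/τ) = e^(−0.46/0.2533) = 0.1627 → 16.27%.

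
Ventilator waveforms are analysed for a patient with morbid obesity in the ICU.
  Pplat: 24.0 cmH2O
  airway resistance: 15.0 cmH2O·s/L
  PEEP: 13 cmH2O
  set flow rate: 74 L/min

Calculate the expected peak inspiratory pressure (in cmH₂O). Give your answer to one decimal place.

Flow: 74 L/min ÷ 60 = 1.2333 L/s.
PIP = Pplat + Raw × flow = 24.0 + 15.0 × 1.2333 = 24.0 + 18.5 = 42.5 cmH2O.

42.5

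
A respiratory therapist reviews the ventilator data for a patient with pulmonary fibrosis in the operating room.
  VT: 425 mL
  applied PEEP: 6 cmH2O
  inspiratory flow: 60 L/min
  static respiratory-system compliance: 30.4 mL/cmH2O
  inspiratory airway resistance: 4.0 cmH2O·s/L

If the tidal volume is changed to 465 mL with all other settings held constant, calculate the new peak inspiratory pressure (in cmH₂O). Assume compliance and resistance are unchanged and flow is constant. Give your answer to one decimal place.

Flow: 60 L/min ÷ 60 = 1 L/s.
PIP = Vt/C + R·V̇ + PEEP (constant-flow equation of motion).
Only the elastic term changes: ΔPIP = ΔVt / C = (465 − 425) / 30.4 = 1.316 cmH2O.
Original PIP = 425/30.4 + 4.0×1 + 6 = 23.98 cmH2O; new PIP = 23.98 + (1.316) = 25.296 cmH2O.

25.3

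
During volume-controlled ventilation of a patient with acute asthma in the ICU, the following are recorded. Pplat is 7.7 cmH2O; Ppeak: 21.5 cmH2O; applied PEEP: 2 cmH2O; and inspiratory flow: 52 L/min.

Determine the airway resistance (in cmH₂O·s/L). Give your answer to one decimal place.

15.9

Flow: 52 L/min ÷ 60 = 0.8667 L/s.
Raw = (PIP − Pplat) / flow = (21.5 − 7.7) / 0.8667 = 13.8 / 0.8667 = 15.922 cmH2O·s/L.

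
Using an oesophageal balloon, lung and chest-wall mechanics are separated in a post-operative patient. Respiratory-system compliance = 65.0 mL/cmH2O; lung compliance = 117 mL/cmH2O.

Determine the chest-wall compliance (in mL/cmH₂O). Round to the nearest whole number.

1/Ccw = 1/Crs − 1/CL.
1/Ccw = 1/65.0 − 1/117 = 0.006838.
Ccw = 146.24 mL/cmH2O.

146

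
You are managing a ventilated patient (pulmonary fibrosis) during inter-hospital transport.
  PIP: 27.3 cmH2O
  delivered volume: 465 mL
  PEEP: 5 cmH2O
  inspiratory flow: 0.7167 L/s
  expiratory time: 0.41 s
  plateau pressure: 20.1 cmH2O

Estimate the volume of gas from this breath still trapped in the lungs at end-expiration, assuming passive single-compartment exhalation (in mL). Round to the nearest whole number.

124

R = (PIP − Pplat)/V̇ = (27.3 − 20.1) / 0.7167 = 7.2/0.7167 = 10.046 cmH2O·s/L.
C = Vt/(Pplat − PEEP) = 465.0 / (20.1 − 5) = 465.0/15.1 = 30.795 mL/cmH2O.
τ = R × C = 10.046 × 0.0308 L/cmH2O = 0.3094 s.
Fraction remaining = e^(−Te/τ) = e^(−0.41/0.3094) = 0.2658.
Trapped volume = 465.0 × 0.2658 = 123.6 mL.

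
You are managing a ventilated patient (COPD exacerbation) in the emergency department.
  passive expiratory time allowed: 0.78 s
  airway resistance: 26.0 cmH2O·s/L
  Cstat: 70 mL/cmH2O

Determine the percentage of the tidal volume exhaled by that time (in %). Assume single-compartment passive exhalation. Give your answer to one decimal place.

34.9

τ = R × C = 26.0 × 70 mL/cmH2O = 26.0 × 0.070 L/cmH2O = 1.82 s.
Passive exhalation: V(t)/V₀ = e^(−t/τ) = e^(−0.78/1.82) = 0.6514.
Fraction exhaled = 1 − 0.6514 = 0.3486 → 34.86%.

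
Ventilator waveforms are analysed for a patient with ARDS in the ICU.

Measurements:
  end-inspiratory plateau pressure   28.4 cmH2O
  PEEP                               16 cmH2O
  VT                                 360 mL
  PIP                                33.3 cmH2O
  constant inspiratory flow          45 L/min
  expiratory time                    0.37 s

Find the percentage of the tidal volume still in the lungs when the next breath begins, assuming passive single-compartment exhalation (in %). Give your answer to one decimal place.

Flow: 45 L/min ÷ 60 = 0.75 L/s.
R = (PIP − Pplat)/V̇ = (33.3 − 28.4) / 0.75 = 4.9/0.75 = 6.533 cmH2O·s/L.
C = Vt/(Pplat − PEEP) = 360.0 / (28.4 − 16) = 360.0/12.4 = 29.032 mL/cmH2O.
τ = R × C = 6.533 × 0.02903 L/cmH2O = 0.1897 s.
Fraction remaining at end-expiration = e^(−Te/τ) = e^(−0.37/0.1897) = 0.1422 → 14.22%.

14.2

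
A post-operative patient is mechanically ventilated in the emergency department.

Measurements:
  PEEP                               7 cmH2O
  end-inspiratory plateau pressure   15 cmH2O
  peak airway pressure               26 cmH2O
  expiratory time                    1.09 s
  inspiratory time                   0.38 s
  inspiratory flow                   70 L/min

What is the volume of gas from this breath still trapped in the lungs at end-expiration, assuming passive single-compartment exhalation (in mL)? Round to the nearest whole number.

55

Flow: 70 L/min ÷ 60 = 1.1667 L/s.
Vt = flow × Ti = 1.1667 L/s × 0.38 s × 1000 mL/L = 443.35 mL.
R = (PIP − Pplat)/V̇ = (26 − 15) / 1.1667 = 11.0/1.1667 = 9.428 cmH2O·s/L.
C = Vt/(Pplat − PEEP) = 443.35 / (15 − 7) = 443.35/8.0 = 55.419 mL/cmH2O.
τ = R × C = 9.428 × 0.05542 L/cmH2O = 0.5225 s.
Fraction remaining = e^(−Te/τ) = e^(−1.09/0.5225) = 0.1242.
Trapped volume = 443.35 × 0.1242 = 55.064 mL.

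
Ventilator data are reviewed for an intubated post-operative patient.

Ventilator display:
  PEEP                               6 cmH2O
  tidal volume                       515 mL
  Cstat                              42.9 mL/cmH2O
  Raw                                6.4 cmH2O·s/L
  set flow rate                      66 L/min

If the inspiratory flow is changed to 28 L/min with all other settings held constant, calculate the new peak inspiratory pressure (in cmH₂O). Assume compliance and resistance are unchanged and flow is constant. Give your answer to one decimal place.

Flow: 66 L/min ÷ 60 = 1.1 L/s.
New flow: 28 L/min ÷ 60 = 0.4667 L/s.
PIP = Vt/C + R·V̇ + PEEP (constant-flow equation of motion).
Only the resistive term changes: ΔPIP = R × ΔV̇ = 6.4 × (0.4667 − 1.1) = 6.4 × -0.6333 = -4.053 cmH2O.
Original PIP = 515/42.9 + 6.4×1.1 + 6 = 25.045 cmH2O; new PIP = 25.045 + (-4.053) = 20.992 cmH2O.

21.0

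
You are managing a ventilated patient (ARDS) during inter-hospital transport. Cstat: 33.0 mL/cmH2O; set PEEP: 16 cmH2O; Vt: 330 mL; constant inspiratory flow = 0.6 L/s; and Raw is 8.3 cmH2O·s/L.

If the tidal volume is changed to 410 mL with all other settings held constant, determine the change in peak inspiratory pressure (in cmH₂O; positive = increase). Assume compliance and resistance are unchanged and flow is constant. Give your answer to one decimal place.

2.4

PIP = Vt/C + R·V̇ + PEEP (constant-flow equation of motion).
Only the elastic term changes: ΔPIP = ΔVt / C = (410 − 330) / 33.0 = 2.424 cmH2O.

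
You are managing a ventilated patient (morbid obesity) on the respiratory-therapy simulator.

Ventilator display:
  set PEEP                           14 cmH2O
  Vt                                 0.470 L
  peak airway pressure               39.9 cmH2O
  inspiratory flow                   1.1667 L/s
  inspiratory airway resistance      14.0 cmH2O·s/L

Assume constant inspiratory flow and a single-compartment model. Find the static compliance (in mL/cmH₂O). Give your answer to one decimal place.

49.1

Equation of motion (constant flow): PIP = Vt/C + R·V̇ + PEEP.
Vt/C = PIP − R·V̇ − PEEP = 39.9 − 14.0×1.1667 − 14 = 39.9 − 16.334 − 14 = 9.566 cmH2O.
C = Vt / 9.566 = 470 / 9.566 = 49.132 mL/cmH2O.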